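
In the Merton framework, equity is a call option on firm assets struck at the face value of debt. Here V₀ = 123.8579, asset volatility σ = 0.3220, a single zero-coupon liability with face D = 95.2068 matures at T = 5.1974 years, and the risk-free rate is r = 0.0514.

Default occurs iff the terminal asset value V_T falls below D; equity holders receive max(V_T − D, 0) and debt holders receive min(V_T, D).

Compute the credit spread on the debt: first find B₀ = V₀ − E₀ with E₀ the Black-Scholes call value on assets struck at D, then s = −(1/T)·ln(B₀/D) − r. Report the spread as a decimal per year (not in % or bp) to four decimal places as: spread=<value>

spread=0.0261

d₁ = [ln(V₀/D) + (r + σ²/2)T] / (σ√T)
   = [ln(123.8579/95.2068) + (0.0514 + 0.5·0.3220²)·5.1974] / (0.3220·√5.1974)
   = [0.263084 + 0.536590] / 0.734089 = 1.089341
d₂ = d₁ − σ√T = 1.089341 − 0.734089 = 0.355251
N(d₁) = 0.861998,  N(d₂) = 0.638799,  e^(−rT) = 0.765561
E₀ = V₀·N(d₁) − D·e^(−rT)·N(d₂)
   = 123.8579·0.861998 − 95.2068·0.765561·0.638799 = 60.205361
B₀ = V₀ − E₀ = 123.8579 − 60.205361 = 63.652539
spread = −(1/T)·ln(B₀/D) − r = −(1/5.1974)·ln(63.652539/95.2068) − 0.0514 = 0.02606415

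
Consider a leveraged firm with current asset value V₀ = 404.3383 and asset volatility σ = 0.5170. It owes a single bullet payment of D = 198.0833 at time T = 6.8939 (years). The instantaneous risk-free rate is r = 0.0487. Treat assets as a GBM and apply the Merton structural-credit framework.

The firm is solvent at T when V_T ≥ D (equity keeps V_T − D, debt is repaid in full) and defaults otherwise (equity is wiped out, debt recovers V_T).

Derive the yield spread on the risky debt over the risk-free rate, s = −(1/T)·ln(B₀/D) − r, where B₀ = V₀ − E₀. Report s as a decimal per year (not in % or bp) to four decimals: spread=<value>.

spread=0.0423

d₁ = [ln(V₀/D) + (r + σ²/2)T] / (σ√T)
   = [ln(404.3383/198.0833) + (0.0487 + 0.5·0.5170²)·6.8939] / (0.5170·√6.8939)
   = [0.713564 + 1.257065] / 1.357447 = 1.451717
d₂ = d₁ − σ√T = 1.451717 − 1.357447 = 0.094269
N(d₁) = 0.926710,  N(d₂) = 0.537552,  e^(−rT) = 0.714814
E₀ = V₀·N(d₁) − D·e^(−rT)·N(d₂)
   = 404.3383·0.926710 − 198.0833·0.714814·0.537552 = 298.590770
B₀ = V₀ − E₀ = 404.3383 − 298.590770 = 105.747530
spread = −(1/T)·ln(B₀/D) − r = −(1/6.8939)·ln(105.747530/198.0833) − 0.0487 = 0.04234182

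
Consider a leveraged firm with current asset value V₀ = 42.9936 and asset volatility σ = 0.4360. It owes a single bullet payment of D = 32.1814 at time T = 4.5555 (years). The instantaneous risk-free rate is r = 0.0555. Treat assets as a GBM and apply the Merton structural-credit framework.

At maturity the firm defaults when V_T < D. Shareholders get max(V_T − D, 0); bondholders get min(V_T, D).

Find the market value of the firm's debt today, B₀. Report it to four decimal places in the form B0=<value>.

B0=19.9978

d₁ = [ln(V₀/D) + (r + σ²/2)T] / (σ√T)
   = [ln(42.9936/32.1814) + (0.0555 + 0.5·0.4360²)·4.5555] / (0.4360·√4.5555)
   = [0.289663 + 0.685821] / 0.930582 = 1.048252
d₂ = d₁ − σ√T = 1.048252 − 0.930582 = 0.117670
N(d₁) = 0.852739,  N(d₂) = 0.546835,  e^(−rT) = 0.776600
E₀ = V₀·N(d₁) − D·e^(−rT)·N(d₂)
   = 42.9936·0.852739 − 32.1814·0.776600·0.546835 = 22.995759
B₀ = V₀ − E₀ = 42.9936 − 22.995759 = 19.997841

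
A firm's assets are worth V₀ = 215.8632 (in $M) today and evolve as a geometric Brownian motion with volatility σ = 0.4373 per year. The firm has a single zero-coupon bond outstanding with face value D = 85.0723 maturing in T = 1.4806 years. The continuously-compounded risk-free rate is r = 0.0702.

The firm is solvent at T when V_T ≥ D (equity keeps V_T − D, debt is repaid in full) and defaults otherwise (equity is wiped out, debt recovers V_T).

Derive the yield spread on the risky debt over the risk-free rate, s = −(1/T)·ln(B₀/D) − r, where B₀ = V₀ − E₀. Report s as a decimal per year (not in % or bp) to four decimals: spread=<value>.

spread=0.0058

d₁ = [ln(V₀/D) + (r + σ²/2)T] / (σ√T)
   = [ln(215.8632/85.0723) + (0.0702 + 0.5·0.4373²)·1.4806] / (0.4373·√1.4806)
   = [0.931143 + 0.245507] / 0.532106 = 2.211307
d₂ = d₁ − σ√T = 2.211307 − 0.532106 = 1.679200
N(d₁) = 0.986493,  N(d₂) = 0.953443,  e^(−rT) = 0.901281
E₀ = V₀·N(d₁) − D·e^(−rT)·N(d₂)
   = 215.8632·0.986493 − 85.0723·0.901281·0.953443 = 139.843092
B₀ = V₀ − E₀ = 215.8632 − 139.843092 = 76.020108
spread = −(1/T)·ln(B₀/D) − r = −(1/1.4806)·ln(76.020108/85.0723) − 0.0702 = 0.00578514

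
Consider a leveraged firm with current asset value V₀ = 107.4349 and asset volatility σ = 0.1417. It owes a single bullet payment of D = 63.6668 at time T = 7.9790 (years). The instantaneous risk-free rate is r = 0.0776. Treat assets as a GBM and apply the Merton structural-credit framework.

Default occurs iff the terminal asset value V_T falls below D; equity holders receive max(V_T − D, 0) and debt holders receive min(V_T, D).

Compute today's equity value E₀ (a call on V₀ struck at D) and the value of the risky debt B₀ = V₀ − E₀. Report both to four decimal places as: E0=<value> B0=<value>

E0=73.1724 B0=34.2625

d₁ = [ln(V₀/D) + (r + σ²/2)T] / (σ√T)
   = [ln(107.4349/63.6668) + (0.0776 + 0.5·0.1417²)·7.9790] / (0.1417·√7.9790)
   = [0.523222 + 0.699275] / 0.400262 = 3.054244
d₂ = d₁ − σ√T = 3.054244 − 0.400262 = 2.653982
N(d₁) = 0.998872,  N(d₂) = 0.996023,  e^(−rT) = 0.538391
E₀ = V₀·N(d₁) − D·e^(−rT)·N(d₂)
   = 107.4349·0.998872 − 63.6668·0.538391·0.996023 = 73.172408
B₀ = V₀ − E₀ = 107.4349 − 73.172408 = 34.262492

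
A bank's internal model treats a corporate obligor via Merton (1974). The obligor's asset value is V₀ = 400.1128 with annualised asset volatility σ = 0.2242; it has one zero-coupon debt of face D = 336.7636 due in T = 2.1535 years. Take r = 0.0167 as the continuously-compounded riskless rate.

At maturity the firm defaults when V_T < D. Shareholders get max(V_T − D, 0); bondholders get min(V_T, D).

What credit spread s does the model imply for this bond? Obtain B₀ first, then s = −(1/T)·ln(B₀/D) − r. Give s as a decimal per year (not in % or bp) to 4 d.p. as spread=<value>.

spread=0.0277

d₁ = [ln(V₀/D) + (r + σ²/2)T] / (σ√T)
   = [ln(400.1128/336.7636) + (0.0167 + 0.5·0.2242²)·2.1535] / (0.2242·√2.1535)
   = [0.172365 + 0.090087] / 0.329009 = 0.797705
d₂ = d₁ − σ√T = 0.797705 − 0.329009 = 0.468696
N(d₁) = 0.787479,  N(d₂) = 0.680356,  e^(−rT) = 0.964676
E₀ = V₀·N(d₁) − D·e^(−rT)·N(d₂)
   = 400.1128·0.787479 − 336.7636·0.964676·0.680356 = 94.054711
B₀ = V₀ − E₀ = 400.1128 − 94.054711 = 306.058089
spread = −(1/T)·ln(B₀/D) − r = −(1/2.1535)·ln(306.058089/336.7636) − 0.0167 = 0.02769577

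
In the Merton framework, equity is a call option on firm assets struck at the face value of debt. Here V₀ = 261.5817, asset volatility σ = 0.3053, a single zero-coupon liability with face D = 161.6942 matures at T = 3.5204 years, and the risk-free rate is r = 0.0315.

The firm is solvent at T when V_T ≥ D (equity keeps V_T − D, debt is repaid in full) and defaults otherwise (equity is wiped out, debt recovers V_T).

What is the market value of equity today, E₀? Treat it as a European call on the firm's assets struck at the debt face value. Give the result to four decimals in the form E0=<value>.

E0=125.3447

d₁ = [ln(V₀/D) + (r + σ²/2)T] / (σ√T)
   = [ln(261.5817/161.6942) + (0.0315 + 0.5·0.3053²)·3.5204] / (0.3053·√3.5204)
   = [0.481040 + 0.274957] / 0.572826 = 1.319767
d₂ = d₁ − σ√T = 1.319767 − 0.572826 = 0.746941
N(d₁) = 0.906544,  N(d₂) = 0.772451,  e^(−rT) = 0.895035
E₀ = V₀·N(d₁) − D·e^(−rT)·N(d₂)
   = 261.5817·0.906544 − 161.6942·0.895035·0.772451 = 125.344690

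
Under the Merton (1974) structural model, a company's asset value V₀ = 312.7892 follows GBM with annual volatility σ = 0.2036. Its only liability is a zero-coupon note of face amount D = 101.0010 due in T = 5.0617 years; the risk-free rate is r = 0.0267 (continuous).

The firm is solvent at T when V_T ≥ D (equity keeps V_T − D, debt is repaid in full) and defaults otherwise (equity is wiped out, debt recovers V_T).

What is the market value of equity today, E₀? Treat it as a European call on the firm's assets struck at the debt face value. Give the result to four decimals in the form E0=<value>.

E0=224.6202

d₁ = [ln(V₀/D) + (r + σ²/2)T] / (σ√T)
   = [ln(312.7892/101.0010) + (0.0267 + 0.5·0.2036²)·5.0617] / (0.2036·√5.0617)
   = [1.130399 + 0.240059] / 0.458064 = 2.991849
d₂ = d₁ − σ√T = 2.991849 − 0.458064 = 2.533785
N(d₁) = 0.998614,  N(d₂) = 0.994358,  e^(−rT) = 0.873587
E₀ = V₀·N(d₁) − D·e^(−rT)·N(d₂)
   = 312.7892·0.998614 − 101.0010·0.873587·0.994358 = 224.620155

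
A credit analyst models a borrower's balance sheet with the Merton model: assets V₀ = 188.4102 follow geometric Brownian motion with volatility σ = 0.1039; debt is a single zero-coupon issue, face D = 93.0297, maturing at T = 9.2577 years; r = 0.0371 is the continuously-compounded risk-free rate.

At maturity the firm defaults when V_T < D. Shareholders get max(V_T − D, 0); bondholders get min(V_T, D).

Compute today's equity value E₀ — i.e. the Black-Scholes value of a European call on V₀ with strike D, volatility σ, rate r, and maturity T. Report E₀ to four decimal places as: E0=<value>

E0=122.4273

d₁ = [ln(V₀/D) + (r + σ²/2)T] / (σ√T)
   = [ln(188.4102/93.0297) + (0.0371 + 0.5·0.1039²)·9.2577] / (0.1039·√9.2577)
   = [0.705703 + 0.393430] / 0.316131 = 3.476827
d₂ = d₁ − σ√T = 3.476827 − 0.316131 = 3.160696
N(d₁) = 0.999746,  N(d₂) = 0.999213,  e^(−rT) = 0.709311
E₀ = V₀·N(d₁) − D·e^(−rT)·N(d₂)
   = 188.4102·0.999746 − 93.0297·0.709311·0.999213 = 122.427306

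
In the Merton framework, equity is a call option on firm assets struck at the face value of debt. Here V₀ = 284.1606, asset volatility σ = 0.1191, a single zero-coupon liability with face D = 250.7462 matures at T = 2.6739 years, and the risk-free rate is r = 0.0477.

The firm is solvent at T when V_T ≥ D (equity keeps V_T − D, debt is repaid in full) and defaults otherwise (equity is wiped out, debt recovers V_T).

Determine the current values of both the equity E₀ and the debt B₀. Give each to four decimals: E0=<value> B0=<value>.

d₁ = [ln(V₀/D) + (r + σ²/2)T] / (σ√T)
   = [ln(284.1606/250.7462) + (0.0477 + 0.5·0.1191²)·2.6739] / (0.1191·√2.6739)
   = [0.125098 + 0.146509] / 0.194753 = 1.394626
d₂ = d₁ − σ√T = 1.394626 − 0.194753 = 1.199873
N(d₁) = 0.918436,  N(d₂) = 0.884906,  e^(−rT) = 0.880254
E₀ = V₀·N(d₁) − D·e^(−rT)·N(d₂)
   = 284.1606·0.918436 − 250.7462·0.880254·0.884906 = 65.666601
B₀ = V₀ − E₀ = 284.1606 − 65.666601 = 218.493999

E0=65.6666 B0=218.4940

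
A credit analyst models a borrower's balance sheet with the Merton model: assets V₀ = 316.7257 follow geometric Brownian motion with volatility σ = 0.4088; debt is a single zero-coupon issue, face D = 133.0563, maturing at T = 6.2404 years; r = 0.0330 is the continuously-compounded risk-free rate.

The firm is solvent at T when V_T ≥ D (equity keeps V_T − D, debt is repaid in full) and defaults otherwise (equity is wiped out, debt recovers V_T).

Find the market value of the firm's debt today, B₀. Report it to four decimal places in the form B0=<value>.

d₁ = [ln(V₀/D) + (r + σ²/2)T] / (σ√T)
   = [ln(316.7257/133.0563) + (0.0330 + 0.5·0.4088²)·6.2404] / (0.4088·√6.2404)
   = [0.867264 + 0.727373] / 1.021215 = 1.561510
d₂ = d₁ − σ√T = 1.561510 − 1.021215 = 0.540295
N(d₁) = 0.940798,  N(d₂) = 0.705503,  e^(−rT) = 0.813887
E₀ = V₀·N(d₁) − D·e^(−rT)·N(d₂)
   = 316.7257·0.940798 − 133.0563·0.813887·0.705503 = 221.574029
B₀ = V₀ − E₀ = 316.7257 − 221.574029 = 95.151671

B0=95.1517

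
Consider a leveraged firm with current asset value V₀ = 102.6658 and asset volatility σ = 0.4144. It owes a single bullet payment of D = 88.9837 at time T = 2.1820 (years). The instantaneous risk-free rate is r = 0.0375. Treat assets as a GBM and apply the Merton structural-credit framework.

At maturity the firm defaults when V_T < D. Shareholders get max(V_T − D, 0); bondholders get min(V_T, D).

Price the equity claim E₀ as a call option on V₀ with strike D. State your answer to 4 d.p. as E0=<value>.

d₁ = [ln(V₀/D) + (r + σ²/2)T] / (σ√T)
   = [ln(102.6658/88.9837) + (0.0375 + 0.5·0.4144²)·2.1820] / (0.4144·√2.1820)
   = [0.143026 + 0.269180] / 0.612135 = 0.673390
d₂ = d₁ − σ√T = 0.673390 − 0.612135 = 0.061255
N(d₁) = 0.749650,  N(d₂) = 0.524422,  e^(−rT) = 0.921433
E₀ = V₀·N(d₁) − D·e^(−rT)·N(d₂)
   = 102.6658·0.749650 − 88.9837·0.921433·0.524422 = 33.964769

E0=33.9648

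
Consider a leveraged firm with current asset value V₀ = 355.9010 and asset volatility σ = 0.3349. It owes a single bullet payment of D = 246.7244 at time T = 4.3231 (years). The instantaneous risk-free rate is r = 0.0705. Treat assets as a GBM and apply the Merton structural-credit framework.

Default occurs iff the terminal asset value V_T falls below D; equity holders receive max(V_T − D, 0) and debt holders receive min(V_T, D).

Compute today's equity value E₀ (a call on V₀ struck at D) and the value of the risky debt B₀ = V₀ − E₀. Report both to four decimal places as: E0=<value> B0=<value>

E0=189.2121 B0=166.6889

d₁ = [ln(V₀/D) + (r + σ²/2)T] / (σ√T)
   = [ln(355.9010/246.7244) + (0.0705 + 0.5·0.3349²)·4.3231] / (0.3349·√4.3231)
   = [0.366381 + 0.547214] / 0.696326 = 1.312021
d₂ = d₁ − σ√T = 1.312021 − 0.696326 = 0.615694
N(d₁) = 0.905243,  N(d₂) = 0.730952,  e^(−rT) = 0.737287
E₀ = V₀·N(d₁) − D·e^(−rT)·N(d₂)
   = 355.9010·0.905243 − 246.7244·0.737287·0.730952 = 189.212067
B₀ = V₀ − E₀ = 355.9010 − 189.212067 = 166.688933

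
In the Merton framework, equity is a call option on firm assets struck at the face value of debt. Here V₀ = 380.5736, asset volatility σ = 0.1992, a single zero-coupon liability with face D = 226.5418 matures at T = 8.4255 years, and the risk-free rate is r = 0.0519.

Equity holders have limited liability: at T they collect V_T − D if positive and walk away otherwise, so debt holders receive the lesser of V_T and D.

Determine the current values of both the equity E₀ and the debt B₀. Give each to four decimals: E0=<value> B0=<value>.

d₁ = [ln(V₀/D) + (r + σ²/2)T] / (σ√T)
   = [ln(380.5736/226.5418) + (0.0519 + 0.5·0.1992²)·8.4255] / (0.1992·√8.4255)
   = [0.518750 + 0.604448] / 0.578212 = 1.942537
d₂ = d₁ − σ√T = 1.942537 − 0.578212 = 1.364325
N(d₁) = 0.973964,  N(d₂) = 0.913767,  e^(−rT) = 0.645788
E₀ = V₀·N(d₁) − D·e^(−rT)·N(d₂)
   = 380.5736·0.973964 − 226.5418·0.645788·0.913767 = 236.982577
B₀ = V₀ − E₀ = 380.5736 − 236.982577 = 143.591023

E0=236.9826 B0=143.5910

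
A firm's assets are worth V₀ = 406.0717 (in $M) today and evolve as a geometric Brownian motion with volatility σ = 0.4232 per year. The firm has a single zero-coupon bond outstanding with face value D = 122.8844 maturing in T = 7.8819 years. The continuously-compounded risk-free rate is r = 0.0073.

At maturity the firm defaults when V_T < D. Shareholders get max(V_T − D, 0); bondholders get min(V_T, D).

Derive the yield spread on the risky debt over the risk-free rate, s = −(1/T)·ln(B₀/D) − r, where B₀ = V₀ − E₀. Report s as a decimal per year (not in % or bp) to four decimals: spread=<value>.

d₁ = [ln(V₀/D) + (r + σ²/2)T] / (σ√T)
   = [ln(406.0717/122.8844) + (0.0073 + 0.5·0.4232²)·7.8819] / (0.4232·√7.8819)
   = [1.195286 + 0.763355] / 1.188122 = 1.648518
d₂ = d₁ − σ√T = 1.648518 − 1.188122 = 0.460396
N(d₁) = 0.950377,  N(d₂) = 0.677384,  e^(−rT) = 0.944086
E₀ = V₀·N(d₁) − D·e^(−rT)·N(d₂)
   = 406.0717·0.950377 − 122.8844·0.944086·0.677384 = 307.335468
B₀ = V₀ − E₀ = 406.0717 − 307.335468 = 98.736232
spread = −(1/T)·ln(B₀/D) − r = −(1/7.8819)·ln(98.736232/122.8844) − 0.0073 = 0.02045880

spread=0.0205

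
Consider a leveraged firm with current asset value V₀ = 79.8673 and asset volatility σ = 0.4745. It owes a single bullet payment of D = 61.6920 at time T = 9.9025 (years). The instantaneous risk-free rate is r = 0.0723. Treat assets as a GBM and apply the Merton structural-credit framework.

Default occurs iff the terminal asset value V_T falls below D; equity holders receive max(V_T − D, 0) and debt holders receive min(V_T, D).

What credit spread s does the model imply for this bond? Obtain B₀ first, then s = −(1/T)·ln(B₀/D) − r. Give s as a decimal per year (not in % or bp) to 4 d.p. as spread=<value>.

spread=0.0394

d₁ = [ln(V₀/D) + (r + σ²/2)T] / (σ√T)
   = [ln(79.8673/61.6920) + (0.0723 + 0.5·0.4745²)·9.9025] / (0.4745·√9.9025)
   = [0.258212 + 1.830726] / 1.493168 = 1.398998
d₂ = d₁ − σ√T = 1.398998 − 1.493168 = -0.094170
N(d₁) = 0.919093,  N(d₂) = 0.462487,  e^(−rT) = 0.488727
E₀ = V₀·N(d₁) − D·e^(−rT)·N(d₂)
   = 79.8673·0.919093 − 61.6920·0.488727·0.462487 = 59.461248
B₀ = V₀ − E₀ = 79.8673 − 59.461248 = 20.406052
spread = −(1/T)·ln(B₀/D) − r = −(1/9.9025)·ln(20.406052/61.6920) − 0.0723 = 0.03942156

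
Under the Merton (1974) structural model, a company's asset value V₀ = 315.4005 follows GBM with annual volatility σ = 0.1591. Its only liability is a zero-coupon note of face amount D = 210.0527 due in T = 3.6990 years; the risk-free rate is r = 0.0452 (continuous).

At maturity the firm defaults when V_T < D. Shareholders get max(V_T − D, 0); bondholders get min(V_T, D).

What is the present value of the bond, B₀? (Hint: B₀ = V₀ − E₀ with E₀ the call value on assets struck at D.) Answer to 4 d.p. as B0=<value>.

B0=176.8648

d₁ = [ln(V₀/D) + (r + σ²/2)T] / (σ√T)
   = [ln(315.4005/210.0527) + (0.0452 + 0.5·0.1591²)·3.6990] / (0.1591·√3.6990)
   = [0.406485 + 0.214011] / 0.305994 = 2.027806
d₂ = d₁ − σ√T = 2.027806 − 0.305994 = 1.721812
N(d₁) = 0.978710,  N(d₂) = 0.957448,  e^(−rT) = 0.846035
E₀ = V₀·N(d₁) − D·e^(−rT)·N(d₂)
   = 315.4005·0.978710 − 210.0527·0.846035·0.957448 = 138.535676
B₀ = V₀ − E₀ = 315.4005 − 138.535676 = 176.864824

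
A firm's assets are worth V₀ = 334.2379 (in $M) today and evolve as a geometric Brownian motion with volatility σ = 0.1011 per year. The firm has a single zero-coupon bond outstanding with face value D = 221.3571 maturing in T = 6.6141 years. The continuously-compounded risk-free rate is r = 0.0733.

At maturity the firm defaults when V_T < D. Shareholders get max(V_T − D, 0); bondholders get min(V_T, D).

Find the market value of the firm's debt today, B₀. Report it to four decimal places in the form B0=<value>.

B0=136.3104

d₁ = [ln(V₀/D) + (r + σ²/2)T] / (σ√T)
   = [ln(334.2379/221.3571) + (0.0733 + 0.5·0.1011²)·6.6141] / (0.1011·√6.6141)
   = [0.412076 + 0.518616] / 0.260008 = 3.579473
d₂ = d₁ − σ√T = 3.579473 − 0.260008 = 3.319466
N(d₁) = 0.999828,  N(d₂) = 0.999549,  e^(−rT) = 0.615812
E₀ = V₀·N(d₁) − D·e^(−rT)·N(d₂)
   = 334.2379·0.999828 − 221.3571·0.615812·0.999549 = 197.927472
B₀ = V₀ − E₀ = 334.2379 − 197.927472 = 136.310428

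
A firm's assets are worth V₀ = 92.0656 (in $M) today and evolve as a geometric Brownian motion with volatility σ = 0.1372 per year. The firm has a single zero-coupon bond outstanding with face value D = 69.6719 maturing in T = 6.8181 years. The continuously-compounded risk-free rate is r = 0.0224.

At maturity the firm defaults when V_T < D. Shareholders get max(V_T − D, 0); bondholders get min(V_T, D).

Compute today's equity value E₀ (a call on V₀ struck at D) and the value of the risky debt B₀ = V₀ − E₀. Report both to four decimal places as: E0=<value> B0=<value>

d₁ = [ln(V₀/D) + (r + σ²/2)T] / (σ√T)
   = [ln(92.0656/69.6719) + (0.0224 + 0.5·0.1372²)·6.8181] / (0.1372·√6.8181)
   = [0.278704 + 0.216897] / 0.358250 = 1.383396
d₂ = d₁ − σ√T = 1.383396 − 0.358250 = 1.025146
N(d₁) = 0.916728,  N(d₂) = 0.847353,  e^(−rT) = 0.858365
E₀ = V₀·N(d₁) − D·e^(−rT)·N(d₂)
   = 92.0656·0.916728 − 69.6719·0.858365·0.847353 = 33.724089
B₀ = V₀ − E₀ = 92.0656 − 33.724089 = 58.341511

E0=33.7241 B0=58.3415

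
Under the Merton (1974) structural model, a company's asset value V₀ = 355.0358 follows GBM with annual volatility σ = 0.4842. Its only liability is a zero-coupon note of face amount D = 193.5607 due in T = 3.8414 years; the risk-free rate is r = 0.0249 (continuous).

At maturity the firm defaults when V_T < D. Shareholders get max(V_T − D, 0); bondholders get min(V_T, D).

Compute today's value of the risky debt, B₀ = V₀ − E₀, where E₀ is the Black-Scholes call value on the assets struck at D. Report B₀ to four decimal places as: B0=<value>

d₁ = [ln(V₀/D) + (r + σ²/2)T] / (σ√T)
   = [ln(355.0358/193.5607) + (0.0249 + 0.5·0.4842²)·3.8414] / (0.4842·√3.8414)
   = [0.606627 + 0.545958] / 0.949007 = 1.214517
d₂ = d₁ − σ√T = 1.214517 − 0.949007 = 0.265510
N(d₁) = 0.887725,  N(d₂) = 0.604692,  e^(−rT) = 0.908781
E₀ = V₀·N(d₁) − D·e^(−rT)·N(d₂)
   = 355.0358·0.887725 − 193.5607·0.908781·0.604692 = 208.806220
B₀ = V₀ − E₀ = 355.0358 − 208.806220 = 146.229580

B0=146.2296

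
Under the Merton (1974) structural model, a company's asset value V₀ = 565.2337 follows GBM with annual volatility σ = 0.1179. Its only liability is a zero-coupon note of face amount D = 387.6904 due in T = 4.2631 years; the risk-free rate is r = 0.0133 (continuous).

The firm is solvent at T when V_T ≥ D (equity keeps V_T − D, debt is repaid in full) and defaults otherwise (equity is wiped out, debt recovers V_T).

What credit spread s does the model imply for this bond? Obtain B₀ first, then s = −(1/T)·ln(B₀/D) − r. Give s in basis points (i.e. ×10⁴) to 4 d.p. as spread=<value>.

d₁ = [ln(V₀/D) + (r + σ²/2)T] / (σ√T)
   = [ln(565.2337/387.6904) + (0.0133 + 0.5·0.1179²)·4.2631] / (0.1179·√4.2631)
   = [0.377032 + 0.086329] / 0.243431 = 1.903456
d₂ = d₁ − σ√T = 1.903456 − 0.243431 = 1.660024
N(d₁) = 0.971509,  N(d₂) = 0.951545,  e^(−rT) = 0.944878
E₀ = V₀·N(d₁) − D·e^(−rT)·N(d₂)
   = 565.2337·0.971509 − 387.6904·0.944878·0.951545 = 200.559630
B₀ = V₀ − E₀ = 565.2337 − 200.559630 = 364.674070
spread = −(1/T)·ln(B₀/D) − r = −(1/4.2631)·ln(364.674070/387.6904) − 0.0133 = 0.00105647
in basis points: 0.00105647 × 10⁴ = 10.5647 bp

spread=10.5647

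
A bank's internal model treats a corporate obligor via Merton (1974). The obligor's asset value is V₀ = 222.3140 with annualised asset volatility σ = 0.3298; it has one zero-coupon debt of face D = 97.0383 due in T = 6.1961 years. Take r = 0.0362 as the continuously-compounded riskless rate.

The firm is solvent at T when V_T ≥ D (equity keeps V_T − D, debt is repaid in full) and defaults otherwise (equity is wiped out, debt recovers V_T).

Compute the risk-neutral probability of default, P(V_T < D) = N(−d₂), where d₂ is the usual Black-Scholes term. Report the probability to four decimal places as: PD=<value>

PD=0.1915

d₁ = [ln(V₀/D) + (r + σ²/2)T] / (σ√T)
   = [ln(222.3140/97.0383) + (0.0362 + 0.5·0.3298²)·6.1961] / (0.3298·√6.1961)
   = [0.828985 + 0.561268] / 0.820937 = 1.693495
d₂ = d₁ − σ√T = 1.693495 − 0.820937 = 0.872558
risk-neutral PD = N(−d₂) = N(-0.872558) = 0.191452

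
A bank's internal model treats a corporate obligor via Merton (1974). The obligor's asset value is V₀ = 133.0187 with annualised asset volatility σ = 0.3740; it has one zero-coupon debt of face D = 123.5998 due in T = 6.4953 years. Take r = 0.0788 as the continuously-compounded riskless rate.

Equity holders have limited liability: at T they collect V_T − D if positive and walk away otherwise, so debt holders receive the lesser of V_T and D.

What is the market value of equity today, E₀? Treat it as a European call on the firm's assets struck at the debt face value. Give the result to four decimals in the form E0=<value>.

E0=73.6070

d₁ = [ln(V₀/D) + (r + σ²/2)T] / (σ√T)
   = [ln(133.0187/123.5998) + (0.0788 + 0.5·0.3740²)·6.4953] / (0.3740·√6.4953)
   = [0.073441 + 0.966098] / 0.953172 = 1.090610
d₂ = d₁ − σ√T = 1.090610 − 0.953172 = 0.137438
N(d₁) = 0.862278,  N(d₂) = 0.554658,  e^(−rT) = 0.599398
E₀ = V₀·N(d₁) − D·e^(−rT)·N(d₂)
   = 133.0187·0.862278 − 123.5998·0.599398·0.554658 = 73.606988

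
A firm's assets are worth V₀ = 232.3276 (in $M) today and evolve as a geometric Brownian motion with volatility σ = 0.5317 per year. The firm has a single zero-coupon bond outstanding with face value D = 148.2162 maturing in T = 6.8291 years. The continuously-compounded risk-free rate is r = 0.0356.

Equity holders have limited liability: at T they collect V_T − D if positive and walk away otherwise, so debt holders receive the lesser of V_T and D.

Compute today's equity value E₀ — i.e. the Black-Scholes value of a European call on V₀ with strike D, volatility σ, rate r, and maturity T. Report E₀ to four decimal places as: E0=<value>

E0=156.2141

d₁ = [ln(V₀/D) + (r + σ²/2)T] / (σ√T)
   = [ln(232.3276/148.2162) + (0.0356 + 0.5·0.5317²)·6.8291] / (0.5317·√6.8291)
   = [0.449476 + 1.208426] / 1.389468 = 1.193193
d₂ = d₁ − σ√T = 1.193193 − 1.389468 = -0.196275
N(d₁) = 0.883603,  N(d₂) = 0.422198,  e^(−rT) = 0.784181
E₀ = V₀·N(d₁) − D·e^(−rT)·N(d₂)
   = 232.3276·0.883603 − 148.2162·0.784181·0.422198 = 156.214087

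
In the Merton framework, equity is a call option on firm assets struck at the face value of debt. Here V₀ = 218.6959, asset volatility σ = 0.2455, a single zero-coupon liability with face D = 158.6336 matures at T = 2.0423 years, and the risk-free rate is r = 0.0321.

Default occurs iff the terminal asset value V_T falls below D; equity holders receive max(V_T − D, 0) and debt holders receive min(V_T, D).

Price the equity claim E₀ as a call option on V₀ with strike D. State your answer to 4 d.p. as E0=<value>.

E0=74.4071

d₁ = [ln(V₀/D) + (r + σ²/2)T] / (σ√T)
   = [ln(218.6959/158.6336) + (0.0321 + 0.5·0.2455²)·2.0423] / (0.2455·√2.0423)
   = [0.321085 + 0.127103] / 0.350842 = 1.277464
d₂ = d₁ − σ√T = 1.277464 − 0.350842 = 0.926623
N(d₁) = 0.899281,  N(d₂) = 0.822939,  e^(−rT) = 0.936545
E₀ = V₀·N(d₁) − D·e^(−rT)·N(d₂)
   = 218.6959·0.899281 − 158.6336·0.936545·0.822939 = 74.407088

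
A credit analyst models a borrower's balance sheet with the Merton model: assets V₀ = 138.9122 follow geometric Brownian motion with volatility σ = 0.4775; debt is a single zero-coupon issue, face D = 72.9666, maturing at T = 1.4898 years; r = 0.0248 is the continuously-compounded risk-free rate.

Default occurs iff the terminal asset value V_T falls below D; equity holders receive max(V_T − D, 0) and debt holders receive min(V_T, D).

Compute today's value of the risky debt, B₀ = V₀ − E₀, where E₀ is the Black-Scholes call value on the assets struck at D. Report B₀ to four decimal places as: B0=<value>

d₁ = [ln(V₀/D) + (r + σ²/2)T] / (σ√T)
   = [ln(138.9122/72.9666) + (0.0248 + 0.5·0.4775²)·1.4898] / (0.4775·√1.4898)
   = [0.643840 + 0.206789] / 0.582824 = 1.459496
d₂ = d₁ − σ√T = 1.459496 − 0.582824 = 0.876672
N(d₁) = 0.927786,  N(d₂) = 0.809668,  e^(−rT) = 0.963727
E₀ = V₀·N(d₁) − D·e^(−rT)·N(d₂)
   = 138.9122·0.927786 − 72.9666·0.963727·0.809668 = 71.945008
B₀ = V₀ − E₀ = 138.9122 − 71.945008 = 66.967192

B0=66.9672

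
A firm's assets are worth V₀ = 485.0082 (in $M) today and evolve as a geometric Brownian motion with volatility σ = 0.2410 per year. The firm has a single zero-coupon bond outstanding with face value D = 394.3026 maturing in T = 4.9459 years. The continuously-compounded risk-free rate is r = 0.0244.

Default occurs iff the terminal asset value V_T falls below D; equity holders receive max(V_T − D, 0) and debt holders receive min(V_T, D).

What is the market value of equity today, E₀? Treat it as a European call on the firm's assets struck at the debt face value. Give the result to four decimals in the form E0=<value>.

d₁ = [ln(V₀/D) + (r + σ²/2)T] / (σ√T)
   = [ln(485.0082/394.3026) + (0.0244 + 0.5·0.2410²)·4.9459] / (0.2410·√4.9459)
   = [0.207047 + 0.264311] / 0.535969 = 0.879451
d₂ = d₁ − σ√T = 0.879451 − 0.535969 = 0.343482
N(d₁) = 0.810422,  N(d₂) = 0.634382,  e^(−rT) = 0.886318
E₀ = V₀·N(d₁) − D·e^(−rT)·N(d₂)
   = 485.0082·0.810422 − 394.3026·0.886318·0.634382 = 171.358986

E0=171.3590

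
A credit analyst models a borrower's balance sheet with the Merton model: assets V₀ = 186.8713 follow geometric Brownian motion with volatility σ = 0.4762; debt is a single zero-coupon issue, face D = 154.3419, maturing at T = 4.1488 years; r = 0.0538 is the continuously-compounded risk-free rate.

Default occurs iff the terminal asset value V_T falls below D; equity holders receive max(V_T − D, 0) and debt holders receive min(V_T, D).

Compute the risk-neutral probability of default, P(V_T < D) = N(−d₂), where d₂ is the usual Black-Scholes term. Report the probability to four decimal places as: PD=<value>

d₁ = [ln(V₀/D) + (r + σ²/2)T] / (σ√T)
   = [ln(186.8713/154.3419) + (0.0538 + 0.5·0.4762²)·4.1488] / (0.4762·√4.1488)
   = [0.191250 + 0.693610] / 0.969953 = 0.912271
d₂ = d₁ − σ√T = 0.912271 − 0.969953 = -0.057682
risk-neutral PD = N(−d₂) = N(0.057682) = 0.522999

PD=0.5230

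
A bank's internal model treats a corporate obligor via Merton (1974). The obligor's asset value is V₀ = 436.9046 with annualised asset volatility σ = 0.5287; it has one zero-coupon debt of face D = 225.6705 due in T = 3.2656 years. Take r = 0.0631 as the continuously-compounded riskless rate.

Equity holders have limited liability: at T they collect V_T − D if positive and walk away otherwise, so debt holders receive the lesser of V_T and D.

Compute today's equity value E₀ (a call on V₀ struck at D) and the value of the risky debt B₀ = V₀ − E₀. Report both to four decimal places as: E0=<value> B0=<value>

E0=278.2747 B0=158.6299

d₁ = [ln(V₀/D) + (r + σ²/2)T] / (σ√T)
   = [ln(436.9046/225.6705) + (0.0631 + 0.5·0.5287²)·3.2656] / (0.5287·√3.2656)
   = [0.660639 + 0.662466] / 0.955412 = 1.384852
d₂ = d₁ − σ√T = 1.384852 − 0.955412 = 0.429440
N(d₁) = 0.916951,  N(d₂) = 0.666198,  e^(−rT) = 0.813785
E₀ = V₀·N(d₁) − D·e^(−rT)·N(d₂)
   = 436.9046·0.916951 − 225.6705·0.813785·0.666198 = 278.274691
B₀ = V₀ − E₀ = 436.9046 − 278.274691 = 158.629909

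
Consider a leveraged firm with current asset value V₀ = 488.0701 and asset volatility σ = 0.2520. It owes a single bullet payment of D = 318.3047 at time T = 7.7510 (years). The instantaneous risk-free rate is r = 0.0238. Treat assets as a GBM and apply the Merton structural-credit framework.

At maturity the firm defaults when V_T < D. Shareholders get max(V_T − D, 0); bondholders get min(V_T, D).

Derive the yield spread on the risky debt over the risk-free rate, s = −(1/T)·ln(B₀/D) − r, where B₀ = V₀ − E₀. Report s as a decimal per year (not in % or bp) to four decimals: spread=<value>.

spread=0.0132

d₁ = [ln(V₀/D) + (r + σ²/2)T] / (σ√T)
   = [ln(488.0701/318.3047) + (0.0238 + 0.5·0.2520²)·7.7510] / (0.2520·√7.7510)
   = [0.427450 + 0.430584] / 0.701584 = 1.222995
d₂ = d₁ − σ√T = 1.222995 − 0.701584 = 0.521412
N(d₁) = 0.889334,  N(d₂) = 0.698960,  e^(−rT) = 0.831542
E₀ = V₀·N(d₁) − D·e^(−rT)·N(d₂)
   = 488.0701·0.889334 − 318.3047·0.831542·0.698960 = 249.054184
B₀ = V₀ − E₀ = 488.0701 − 249.054184 = 239.015916
spread = −(1/T)·ln(B₀/D) − r = −(1/7.7510)·ln(239.015916/318.3047) − 0.0238 = 0.01316026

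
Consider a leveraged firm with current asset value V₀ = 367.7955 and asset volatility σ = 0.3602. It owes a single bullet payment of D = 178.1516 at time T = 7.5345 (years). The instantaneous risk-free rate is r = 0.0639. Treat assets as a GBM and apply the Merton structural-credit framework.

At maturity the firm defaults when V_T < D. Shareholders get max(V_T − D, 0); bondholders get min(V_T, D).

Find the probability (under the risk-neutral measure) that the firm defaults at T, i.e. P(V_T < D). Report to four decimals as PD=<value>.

PD=0.2340

d₁ = [ln(V₀/D) + (r + σ²/2)T] / (σ√T)
   = [ln(367.7955/178.1516) + (0.0639 + 0.5·0.3602²)·7.5345] / (0.3602·√7.5345)
   = [0.724892 + 0.970233] / 0.988715 = 1.714474
d₂ = d₁ − σ√T = 1.714474 − 0.988715 = 0.725759
risk-neutral PD = N(−d₂) = N(-0.725759) = 0.233993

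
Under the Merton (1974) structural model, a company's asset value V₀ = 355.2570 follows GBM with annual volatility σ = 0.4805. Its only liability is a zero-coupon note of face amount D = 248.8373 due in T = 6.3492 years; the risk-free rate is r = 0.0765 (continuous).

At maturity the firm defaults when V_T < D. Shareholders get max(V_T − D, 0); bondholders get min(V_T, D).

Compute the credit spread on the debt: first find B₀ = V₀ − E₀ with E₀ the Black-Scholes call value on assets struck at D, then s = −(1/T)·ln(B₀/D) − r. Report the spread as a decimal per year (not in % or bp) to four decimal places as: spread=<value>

spread=0.0432

d₁ = [ln(V₀/D) + (r + σ²/2)T] / (σ√T)
   = [ln(355.2570/248.8373) + (0.0765 + 0.5·0.4805²)·6.3492] / (0.4805·√6.3492)
   = [0.356042 + 1.218666] / 1.210746 = 1.300611
d₂ = d₁ − σ√T = 1.300611 − 1.210746 = 0.089865
N(d₁) = 0.903304,  N(d₂) = 0.535803,  e^(−rT) = 0.615258
E₀ = V₀·N(d₁) − D·e^(−rT)·N(d₂)
   = 355.2570·0.903304 − 248.8373·0.615258·0.535803 = 238.874185
B₀ = V₀ − E₀ = 355.2570 − 238.874185 = 116.382815
spread = −(1/T)·ln(B₀/D) − r = −(1/6.3492)·ln(116.382815/248.8373) − 0.0765 = 0.04318664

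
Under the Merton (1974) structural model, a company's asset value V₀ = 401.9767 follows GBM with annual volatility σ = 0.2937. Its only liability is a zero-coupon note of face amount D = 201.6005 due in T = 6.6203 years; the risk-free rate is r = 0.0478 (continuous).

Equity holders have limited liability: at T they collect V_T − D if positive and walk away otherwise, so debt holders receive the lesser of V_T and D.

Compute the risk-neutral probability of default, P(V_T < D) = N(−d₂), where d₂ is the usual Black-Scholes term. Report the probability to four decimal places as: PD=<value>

PD=0.1700

d₁ = [ln(V₀/D) + (r + σ²/2)T] / (σ√T)
   = [ln(401.9767/201.6005) + (0.0478 + 0.5·0.2937²)·6.6203] / (0.2937·√6.6203)
   = [0.690106 + 0.601983] / 0.755688 = 1.709817
d₂ = d₁ − σ√T = 1.709817 − 0.755688 = 0.954129
risk-neutral PD = N(−d₂) = N(-0.954129) = 0.170009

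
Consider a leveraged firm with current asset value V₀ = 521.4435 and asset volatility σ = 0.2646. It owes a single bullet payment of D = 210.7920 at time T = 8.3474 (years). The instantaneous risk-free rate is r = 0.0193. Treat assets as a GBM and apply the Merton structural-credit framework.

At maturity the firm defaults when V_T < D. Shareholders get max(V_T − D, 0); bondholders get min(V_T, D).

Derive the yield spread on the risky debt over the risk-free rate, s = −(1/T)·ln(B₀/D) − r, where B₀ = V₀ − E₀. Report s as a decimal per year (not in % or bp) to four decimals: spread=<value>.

d₁ = [ln(V₀/D) + (r + σ²/2)T] / (σ√T)
   = [ln(521.4435/210.7920) + (0.0193 + 0.5·0.2646²)·8.3474] / (0.2646·√8.3474)
   = [0.905729 + 0.453319] / 0.764479 = 1.777744
d₂ = d₁ − σ√T = 1.777744 − 0.764479 = 1.013265
N(d₁) = 0.962277,  N(d₂) = 0.844533,  e^(−rT) = 0.851203
E₀ = V₀·N(d₁) − D·e^(−rT)·N(d₂)
   = 521.4435·0.962277 − 210.7920·0.851203·0.844533 = 350.241255
B₀ = V₀ − E₀ = 521.4435 − 350.241255 = 171.202245
spread = −(1/T)·ln(B₀/D) − r = −(1/8.3474)·ln(171.202245/210.7920) − 0.0193 = 0.00562109

spread=0.0056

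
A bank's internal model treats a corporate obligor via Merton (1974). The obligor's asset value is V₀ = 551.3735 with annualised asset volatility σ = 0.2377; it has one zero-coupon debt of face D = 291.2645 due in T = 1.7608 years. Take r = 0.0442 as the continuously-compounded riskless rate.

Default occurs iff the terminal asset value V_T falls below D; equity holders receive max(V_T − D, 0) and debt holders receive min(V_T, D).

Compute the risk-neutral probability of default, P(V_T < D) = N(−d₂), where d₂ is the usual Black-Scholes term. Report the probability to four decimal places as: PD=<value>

d₁ = [ln(V₀/D) + (r + σ²/2)T] / (σ√T)
   = [ln(551.3735/291.2645) + (0.0442 + 0.5·0.2377²)·1.7608] / (0.2377·√1.7608)
   = [0.638181 + 0.127571] / 0.315416 = 2.427749
d₂ = d₁ − σ√T = 2.427749 − 0.315416 = 2.112333
risk-neutral PD = N(−d₂) = N(-2.112333) = 0.017329

PD=0.0173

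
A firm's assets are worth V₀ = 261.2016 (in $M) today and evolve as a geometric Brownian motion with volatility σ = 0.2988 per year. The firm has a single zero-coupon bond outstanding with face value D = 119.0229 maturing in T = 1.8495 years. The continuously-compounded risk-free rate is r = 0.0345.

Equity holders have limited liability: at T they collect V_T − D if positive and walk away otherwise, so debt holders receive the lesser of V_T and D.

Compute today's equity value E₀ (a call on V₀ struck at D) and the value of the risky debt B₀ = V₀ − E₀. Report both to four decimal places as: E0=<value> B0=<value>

E0=149.9885 B0=111.2131

d₁ = [ln(V₀/D) + (r + σ²/2)T] / (σ√T)
   = [ln(261.2016/119.0229) + (0.0345 + 0.5·0.2988²)·1.8495] / (0.2988·√1.8495)
   = [0.785977 + 0.146371] / 0.406357 = 2.294405
d₂ = d₁ − σ√T = 2.294405 − 0.406357 = 1.888048
N(d₁) = 0.989116,  N(d₂) = 0.970490,  e^(−rT) = 0.938185
E₀ = V₀·N(d₁) − D·e^(−rT)·N(d₂)
   = 261.2016·0.989116 − 119.0229·0.938185·0.970490 = 149.988462
B₀ = V₀ − E₀ = 261.2016 − 149.988462 = 111.213138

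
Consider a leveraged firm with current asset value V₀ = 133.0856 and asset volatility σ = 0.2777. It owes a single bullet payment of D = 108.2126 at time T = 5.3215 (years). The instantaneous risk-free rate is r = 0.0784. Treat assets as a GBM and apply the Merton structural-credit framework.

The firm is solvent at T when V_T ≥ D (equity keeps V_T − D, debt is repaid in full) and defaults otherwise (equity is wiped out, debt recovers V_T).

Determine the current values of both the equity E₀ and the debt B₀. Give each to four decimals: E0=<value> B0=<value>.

d₁ = [ln(V₀/D) + (r + σ²/2)T] / (σ√T)
   = [ln(133.0856/108.2126) + (0.0784 + 0.5·0.2777²)·5.3215] / (0.2777·√5.3215)
   = [0.206895 + 0.622395] / 0.640609 = 1.294534
d₂ = d₁ − σ√T = 1.294534 − 0.640609 = 0.653926
N(d₁) = 0.902260,  N(d₂) = 0.743420,  e^(−rT) = 0.658885
E₀ = V₀·N(d₁) − D·e^(−rT)·N(d₂)
   = 133.0856·0.902260 − 108.2126·0.658885·0.743420 = 67.072117
B₀ = V₀ − E₀ = 133.0856 − 67.072117 = 66.013483

E0=67.0721 B0=66.0135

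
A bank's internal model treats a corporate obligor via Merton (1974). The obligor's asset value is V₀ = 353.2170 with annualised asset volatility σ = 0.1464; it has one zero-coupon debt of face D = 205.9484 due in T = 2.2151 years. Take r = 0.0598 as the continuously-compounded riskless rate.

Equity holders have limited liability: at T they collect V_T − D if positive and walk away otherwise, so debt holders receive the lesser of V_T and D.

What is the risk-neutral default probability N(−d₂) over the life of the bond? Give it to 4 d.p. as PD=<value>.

PD=0.0015

d₁ = [ln(V₀/D) + (r + σ²/2)T] / (σ√T)
   = [ln(353.2170/205.9484) + (0.0598 + 0.5·0.1464²)·2.2151] / (0.1464·√2.2151)
   = [0.539457 + 0.156201] / 0.217890 = 3.192699
d₂ = d₁ − σ√T = 3.192699 − 0.217890 = 2.974809
risk-neutral PD = N(−d₂) = N(-2.974809) = 0.001466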